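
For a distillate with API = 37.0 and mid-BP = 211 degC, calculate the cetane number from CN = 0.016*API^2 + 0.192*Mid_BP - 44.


CN = 0.016 * 37.0^2 + 0.192 * 211 - 44
CN = 21.904 + 40.512 - 44 = 18.416

18.416


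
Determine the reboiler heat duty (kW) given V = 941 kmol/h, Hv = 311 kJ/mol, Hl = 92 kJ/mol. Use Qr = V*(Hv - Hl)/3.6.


Qr = 941 * (311 - 92) / 3.6 = 941 * 219 / 3.6 = 57240

57240 kW


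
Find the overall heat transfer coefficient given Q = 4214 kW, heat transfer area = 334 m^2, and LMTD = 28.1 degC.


From Q = U*A*LMTD, U = Q / (A * LMTD)
U = 4214 / (334 * 28.1) = 4214 / 9385.4 = 0.4490

0.4490 kW/(m^2*K)


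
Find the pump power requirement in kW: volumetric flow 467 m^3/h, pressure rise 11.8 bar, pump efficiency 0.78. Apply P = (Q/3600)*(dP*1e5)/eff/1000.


Q = 467 / 3600 = 0.129722 m^3/s
P = 0.129722 * (11.8 * 1e5) / 0.78 / 1000 = 196.2

196.2 kW


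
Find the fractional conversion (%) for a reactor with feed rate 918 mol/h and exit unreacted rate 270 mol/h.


X = (F_in - F_out) / F_in * 100
Moles reacted = 918 - 270 = 648
X = 648 / 918 * 100
= 0.7059 * 100
= 70.59 %

70.59 %


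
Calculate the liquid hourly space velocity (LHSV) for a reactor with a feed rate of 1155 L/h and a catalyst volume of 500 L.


LHSV = volumetric feed rate / catalyst volume
= 1155 L/h / 500 L
= 2.310 h^-1

2.310 h^-1


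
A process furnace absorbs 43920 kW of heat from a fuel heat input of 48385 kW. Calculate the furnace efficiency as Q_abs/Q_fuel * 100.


Furnace efficiency = Q_absorbed / Q_fuel * 100
= 43920 / 48385 * 100 = 90.77

90.77 %


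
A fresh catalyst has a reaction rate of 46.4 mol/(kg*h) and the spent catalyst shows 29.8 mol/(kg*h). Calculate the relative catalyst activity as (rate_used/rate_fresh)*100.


Activity (%) = (rate_used / rate_fresh) * 100
rate_used = 29.8, rate_fresh = 46.4
= (29.8 / 46.4) * 100
= 0.6422 * 100 = 64.22

64.22 %


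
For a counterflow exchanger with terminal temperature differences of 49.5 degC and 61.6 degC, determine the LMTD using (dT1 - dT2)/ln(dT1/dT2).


LMTD = (dT1 - dT2) / ln(dT1/dT2)
= (49.5 - 61.6) / ln(49.5 / 61.6) = -12.1 / -0.218689 = 55.33

55.33 degC


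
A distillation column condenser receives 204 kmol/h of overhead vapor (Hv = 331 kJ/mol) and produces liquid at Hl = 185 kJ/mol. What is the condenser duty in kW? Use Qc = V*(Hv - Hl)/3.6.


Qc = 204 * (331 - 185) / 3.6 = 204 * 146 / 3.6 = 8273

8273 kW


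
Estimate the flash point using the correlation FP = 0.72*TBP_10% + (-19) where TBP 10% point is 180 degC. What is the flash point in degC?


FP = 0.72 * 180 + (-19) = 110.6

110.6 degC


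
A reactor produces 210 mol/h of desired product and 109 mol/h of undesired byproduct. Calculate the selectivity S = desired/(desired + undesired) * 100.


Selectivity = desired / (desired + undesired) * 100
Total products = 210 + 109 = 319 mol/h
S = 210 / 319 * 100
= 0.6583 * 100
= 65.83 %

65.83 %


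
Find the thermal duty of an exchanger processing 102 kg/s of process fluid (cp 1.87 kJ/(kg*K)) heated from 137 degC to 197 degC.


Q = m_dot * cp * delta_T
delta_T = 197 - 137 = 60 K
Q = 102 * 1.87 * 60
= 190.74 * 60
= 11444.4 kW

11444.4 kW


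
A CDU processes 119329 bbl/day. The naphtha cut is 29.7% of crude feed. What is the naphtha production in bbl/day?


Crude throughput = 119329 bbl/day
Fraction yield = 29.7%
yield = throughput * fraction / 100
yield = 119329 * 29.7 / 100 = 35440.713

35440.713 bbl/day


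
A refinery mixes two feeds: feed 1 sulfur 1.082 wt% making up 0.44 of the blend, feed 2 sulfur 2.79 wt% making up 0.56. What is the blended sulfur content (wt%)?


Linear sulfur blending: S_blend = x1*S1 + x2*S2
Contribution 1: 0.44 * 1.082 = 0.47608 wt%
Contribution 2: 0.56 * 2.79 = 1.5624 wt%
S_blend = 0.47608 + 1.5624 = 2.03848

2.03848 wt%


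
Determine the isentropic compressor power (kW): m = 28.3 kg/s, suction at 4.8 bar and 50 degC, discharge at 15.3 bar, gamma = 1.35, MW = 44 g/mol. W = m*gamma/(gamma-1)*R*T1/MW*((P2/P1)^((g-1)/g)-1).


Isentropic work: W = m*(gamma/(gamma-1))*(R*T1/MW)*((P2/P1)^((gamma-1)/gamma) - 1)
T1 = 50 + 273.15 = 323.15 K
Pressure ratio = 15.3 / 4.8 = 3.1875
Exponent = (1.35 - 1)/1.35 = 0.259259
(P2/P1)^exp - 1 = 3.1875^0.259259 - 1 = 0.350591
W = 28.3 * 1.35 / 0.35 * 8.314 * 323.15 / 44 * 0.350591 = 2337

2337 kW


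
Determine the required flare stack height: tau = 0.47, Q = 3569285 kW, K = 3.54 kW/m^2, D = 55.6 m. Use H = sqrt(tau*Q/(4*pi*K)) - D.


tau*Q/(4*pi*K) = 0.47 * 3569285 / (4 * pi * 3.54) = 37710.8
sqrt(37710.8) = 194.193
H = 194.193 - 55.6 = 138.6

138.6 m


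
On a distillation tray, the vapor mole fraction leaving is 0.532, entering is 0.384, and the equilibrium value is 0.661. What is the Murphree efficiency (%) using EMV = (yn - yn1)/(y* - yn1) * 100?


Murphree vapor efficiency: EMV = (y_n - y_(n-1)) / (y*_n - y_(n-1)) * 100
EMV = (0.532 - 0.384) / (0.661 - 0.384) * 100 = 0.148 / 0.277 * 100 = 53.43

53.43 %


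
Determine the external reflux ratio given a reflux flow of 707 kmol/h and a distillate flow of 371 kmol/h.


Reflux ratio definition: R = L / D (liquid returned / distillate withdrawn)
L = 707 kmol/h, D = 371 kmol/h
R = 707 / 371 = 1.906

1.906


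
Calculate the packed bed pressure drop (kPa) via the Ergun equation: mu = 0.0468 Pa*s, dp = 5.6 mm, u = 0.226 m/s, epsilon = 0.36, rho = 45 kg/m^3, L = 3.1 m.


dp = 5.6 mm = 0.0056 m
Viscous term = 150*0.0468*0.226*(1-0.36)^2 / (0.0056^2*0.36^3) = 444142
Inertial term = 1.75*45*0.226^2*(1-0.36) / (0.0056*0.36^3) = 9852.62
dP/L = 444142 + 9852.62 = 453995 Pa/m
dP = 453995 * 3.1 / 1000 = 1407 kPa

1407 kPa


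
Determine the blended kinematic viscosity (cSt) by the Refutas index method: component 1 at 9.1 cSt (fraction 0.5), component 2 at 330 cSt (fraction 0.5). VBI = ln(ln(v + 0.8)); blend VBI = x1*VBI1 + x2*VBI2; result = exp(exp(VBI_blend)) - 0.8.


Refutas method: VBN_i = 14.534*ln(ln(visc_i + 0.8)) + 10.975, blended linearly by mass fraction; since VBN is linear in VBI_i = ln(ln(visc_i + 0.8)) and the fractions sum to 1, blend VBI directly: visc = exp(exp(VBI_blend)) - 0.8
VBI_1 = ln(ln(9.1 + 0.8)) = 0.829658
VBI_2 = ln(ln(330 + 0.8)) = 1.75812
VBI_blend = 0.5 * 0.829658 + 0.5 * 1.75812 = 1.29389
visc_blend = exp(exp(1.29389)) - 0.8 = 37.56

37.56 cSt


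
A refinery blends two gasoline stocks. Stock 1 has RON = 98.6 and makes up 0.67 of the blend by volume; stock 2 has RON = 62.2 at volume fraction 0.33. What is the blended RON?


Linear blending: RON_blend = sum(vi * RONi)
Contribution 1: 0.67 * 98.6 = 66.062
Contribution 2: 0.33 * 62.2 = 20.526
RON_blend = 66.062 + 20.526 = 86.588

86.588


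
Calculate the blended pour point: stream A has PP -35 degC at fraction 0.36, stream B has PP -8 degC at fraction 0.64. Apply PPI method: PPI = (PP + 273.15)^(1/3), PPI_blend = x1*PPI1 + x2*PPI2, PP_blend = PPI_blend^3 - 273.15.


PPI_1 = (-35 + 273.15)^(1/3) = 6.198456
PPI_2 = (-8 + 273.15)^(1/3) = 6.42437
PPI_blend = 0.36 * 6.198456 + 0.64 * 6.42437 = 6.343041
PP_blend = 6.343041^3 - 273.15 = 255.207 - 273.15 = -17.94

-17.94 degC


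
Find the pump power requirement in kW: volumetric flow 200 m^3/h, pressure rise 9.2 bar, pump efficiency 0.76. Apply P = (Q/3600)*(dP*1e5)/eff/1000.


Q = 200 / 3600 = 0.0555556 m^3/s
P = 0.0555556 * (9.2 * 1e5) / 0.76 / 1000 = 67.25

67.25 kW


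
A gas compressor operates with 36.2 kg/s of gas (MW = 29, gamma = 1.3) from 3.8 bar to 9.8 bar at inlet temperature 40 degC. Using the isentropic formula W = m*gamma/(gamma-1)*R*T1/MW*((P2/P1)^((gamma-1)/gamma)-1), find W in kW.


Isentropic work: W = m*(gamma/(gamma-1))*(R*T1/MW)*((P2/P1)^((gamma-1)/gamma) - 1)
T1 = 40 + 273.15 = 313.15 K
Pressure ratio = 9.8 / 3.8 = 2.57895
Exponent = (1.3 - 1)/1.3 = 0.230769
(P2/P1)^exp - 1 = 2.57895^0.230769 - 1 = 0.244366
W = 36.2 * 1.3 / 0.3 * 8.314 * 313.15 / 29 * 0.244366 = 3441

3441 kW


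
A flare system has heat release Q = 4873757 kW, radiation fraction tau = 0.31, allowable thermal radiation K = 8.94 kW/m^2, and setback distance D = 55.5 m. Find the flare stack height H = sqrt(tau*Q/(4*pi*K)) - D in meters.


tau*Q/(4*pi*K) = 0.31 * 4873757 / (4 * pi * 8.94) = 13448.6
sqrt(13448.6) = 115.968
H = 115.968 - 55.5 = 60.47

60.47 m


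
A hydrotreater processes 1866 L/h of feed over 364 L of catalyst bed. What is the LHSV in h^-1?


LHSV = volumetric feed rate / catalyst volume
= 1866 L/h / 364 L
= 5.126 h^-1

5.126 h^-1


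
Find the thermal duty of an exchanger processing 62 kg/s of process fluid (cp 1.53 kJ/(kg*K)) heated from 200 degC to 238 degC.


Q = m_dot * cp * delta_T
delta_T = 238 - 200 = 38 K
Q = 62 * 1.53 * 38
= 94.86 * 38
= 3604.68 kW

3604.68 kW


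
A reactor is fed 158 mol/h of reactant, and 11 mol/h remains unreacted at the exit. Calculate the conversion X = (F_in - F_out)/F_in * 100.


X = (F_in - F_out) / F_in * 100
Moles reacted = 158 - 11 = 147
X = 147 / 158 * 100
= 0.9304 * 100
= 93.04 %

93.04 %


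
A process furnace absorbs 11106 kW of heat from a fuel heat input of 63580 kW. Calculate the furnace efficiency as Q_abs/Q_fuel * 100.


Furnace efficiency = Q_absorbed / Q_fuel * 100
= 11106 / 63580 * 100 = 17.47

17.47 %


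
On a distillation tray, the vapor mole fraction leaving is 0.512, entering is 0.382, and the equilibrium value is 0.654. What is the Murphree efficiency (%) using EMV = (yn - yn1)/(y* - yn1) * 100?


Murphree vapor efficiency: EMV = (y_n - y_(n-1)) / (y*_n - y_(n-1)) * 100
EMV = (0.512 - 0.382) / (0.654 - 0.382) * 100 = 0.13 / 0.272 * 100 = 47.79

47.79 %


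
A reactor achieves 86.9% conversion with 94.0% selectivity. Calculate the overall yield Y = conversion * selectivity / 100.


Overall yield = conversion (%) * selectivity (%) / 100
Conversion = 86.9%, Selectivity = 94.0%
Y = 86.9 * 94.0 / 100
= 81.686 %

81.686 %


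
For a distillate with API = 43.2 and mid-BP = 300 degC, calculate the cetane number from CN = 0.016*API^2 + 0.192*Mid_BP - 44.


CN = 0.016 * 43.2^2 + 0.192 * 300 - 44
CN = 29.85984 + 57.6 - 44 = 43.45984

43.45984


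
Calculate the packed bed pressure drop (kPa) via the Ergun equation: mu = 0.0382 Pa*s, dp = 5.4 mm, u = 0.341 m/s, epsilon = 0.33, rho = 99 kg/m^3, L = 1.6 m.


dp = 5.4 mm = 0.0054 m
Viscous term = 150*0.0382*0.341*(1-0.33)^2 / (0.0054^2*0.33^3) = 837007
Inertial term = 1.75*99*0.341^2*(1-0.33) / (0.0054*0.33^3) = 69553.9
dP/L = 837007 + 69553.9 = 906561 Pa/m
dP = 906561 * 1.6 / 1000 = 1450 kPa

1450 kPa


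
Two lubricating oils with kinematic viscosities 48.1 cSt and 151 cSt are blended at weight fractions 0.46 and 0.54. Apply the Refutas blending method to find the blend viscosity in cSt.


Refutas method: VBN_i = 14.534*ln(ln(visc_i + 0.8)) + 10.975, blended linearly by mass fraction; since VBN is linear in VBI_i = ln(ln(visc_i + 0.8)) and the fractions sum to 1, blend VBI directly: visc = exp(exp(VBI_blend)) - 0.8
VBI_1 = ln(ln(48.1 + 0.8)) = 1.35835
VBI_2 = ln(ln(151 + 0.8)) = 1.61394
VBI_blend = 0.46 * 1.35835 + 0.54 * 1.61394 = 1.49637
visc_blend = exp(exp(1.49637)) - 0.8 = 86.16

86.16 cSt


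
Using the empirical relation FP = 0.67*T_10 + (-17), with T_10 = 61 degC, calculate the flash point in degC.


FP = 0.67 * 61 + (-17) = 23.87

23.87 degC


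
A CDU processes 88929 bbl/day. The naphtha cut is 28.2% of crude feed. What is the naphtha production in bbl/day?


Crude throughput = 88929 bbl/day
Fraction yield = 28.2%
yield = throughput * fraction / 100
yield = 88929 * 28.2 / 100 = 25077.978

25077.978 bbl/day


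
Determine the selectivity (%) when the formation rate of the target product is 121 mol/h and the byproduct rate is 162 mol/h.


Selectivity = desired / (desired + undesired) * 100
Total products = 121 + 162 = 283 mol/h
S = 121 / 283 * 100
= 0.4276 * 100
= 42.76 %

42.76 %


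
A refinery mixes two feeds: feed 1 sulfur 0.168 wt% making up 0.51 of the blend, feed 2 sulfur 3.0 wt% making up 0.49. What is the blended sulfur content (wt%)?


Linear sulfur blending: S_blend = x1*S1 + x2*S2
Contribution 1: 0.51 * 0.168 = 0.08568 wt%
Contribution 2: 0.49 * 3.0 = 1.47 wt%
S_blend = 0.08568 + 1.47 = 1.55568

1.55568 wt%


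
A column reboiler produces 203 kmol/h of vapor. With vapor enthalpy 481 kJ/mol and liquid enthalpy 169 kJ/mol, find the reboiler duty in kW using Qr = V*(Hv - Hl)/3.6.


Qr = 203 * (481 - 169) / 3.6 = 203 * 312 / 3.6 = 17590

17590 kW


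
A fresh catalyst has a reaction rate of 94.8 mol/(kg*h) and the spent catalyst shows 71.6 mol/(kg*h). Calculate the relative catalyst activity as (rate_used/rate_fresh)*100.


Activity (%) = (rate_used / rate_fresh) * 100
rate_used = 71.6, rate_fresh = 94.8
= (71.6 / 94.8) * 100
= 0.7553 * 100 = 75.53

75.53 %


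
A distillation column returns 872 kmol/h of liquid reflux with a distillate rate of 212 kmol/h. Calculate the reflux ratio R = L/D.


Reflux ratio definition: R = L / D (liquid returned / distillate withdrawn)
L = 872 kmol/h, D = 212 kmol/h
R = 872 / 212 = 4.113

4.113


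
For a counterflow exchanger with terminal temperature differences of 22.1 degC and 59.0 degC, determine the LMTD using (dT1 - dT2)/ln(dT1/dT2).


LMTD = (dT1 - dT2) / ln(dT1/dT2)
= (22.1 - 59.0) / ln(22.1 / 59.0) = -36.9 / -0.98196 = 37.58

37.58 degC


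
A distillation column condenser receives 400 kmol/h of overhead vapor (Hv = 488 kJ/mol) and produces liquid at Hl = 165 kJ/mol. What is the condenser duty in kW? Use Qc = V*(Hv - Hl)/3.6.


Qc = 400 * (488 - 165) / 3.6 = 400 * 323 / 3.6 = 35890

35890 kW


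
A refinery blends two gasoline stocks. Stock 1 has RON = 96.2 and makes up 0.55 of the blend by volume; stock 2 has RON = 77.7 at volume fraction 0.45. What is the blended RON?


Linear blending: RON_blend = sum(vi * RONi)
Contribution 1: 0.55 * 96.2 = 52.91
Contribution 2: 0.45 * 77.7 = 34.965
RON_blend = 52.91 + 34.965 = 87.875

87.875


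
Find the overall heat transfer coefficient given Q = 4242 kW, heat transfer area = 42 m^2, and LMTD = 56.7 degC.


From Q = U*A*LMTD, U = Q / (A * LMTD)
U = 4242 / (42 * 56.7) = 4242 / 2381.4 = 1.781

1.781 kW/(m^2*K)


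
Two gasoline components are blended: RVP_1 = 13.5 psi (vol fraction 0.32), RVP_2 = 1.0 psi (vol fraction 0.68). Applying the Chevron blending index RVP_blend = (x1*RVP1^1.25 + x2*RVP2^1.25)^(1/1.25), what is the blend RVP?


Chevron index: RVP_blend = (sum xi*RVPi^1.25)^(1/1.25)
RVP^1.25 terms: 0.32 * 13.5^1.25 + 0.68 * 1.0^1.25 = 8.9607
RVP_blend = 8.9607^(1/1.25) = 5.779

5.779 psi


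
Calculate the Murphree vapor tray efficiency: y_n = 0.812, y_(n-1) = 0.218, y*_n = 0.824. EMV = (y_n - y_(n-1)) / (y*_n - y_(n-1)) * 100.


Murphree vapor efficiency: EMV = (y_n - y_(n-1)) / (y*_n - y_(n-1)) * 100
EMV = (0.812 - 0.218) / (0.824 - 0.218) * 100 = 0.594 / 0.606 * 100 = 98.02

98.02 %


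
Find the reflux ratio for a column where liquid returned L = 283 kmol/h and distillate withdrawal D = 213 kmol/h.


Reflux ratio definition: R = L / D (liquid returned / distillate withdrawn)
L = 283 kmol/h, D = 213 kmol/h
R = 283 / 213 = 1.329

1.329


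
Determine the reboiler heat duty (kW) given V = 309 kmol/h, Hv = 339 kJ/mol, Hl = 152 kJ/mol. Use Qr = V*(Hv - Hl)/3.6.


Qr = 309 * (339 - 152) / 3.6 = 309 * 187 / 3.6 = 16050

16050 kW


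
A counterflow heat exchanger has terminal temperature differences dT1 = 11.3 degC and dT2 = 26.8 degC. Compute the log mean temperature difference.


LMTD = (dT1 - dT2) / ln(dT1/dT2)
= (11.3 - 26.8) / ln(11.3 / 26.8) = -15.5 / -0.863599 = 17.95

17.95 degC


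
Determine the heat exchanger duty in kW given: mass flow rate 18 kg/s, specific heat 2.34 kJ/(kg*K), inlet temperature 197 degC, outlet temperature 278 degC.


Q = m_dot * cp * delta_T
delta_T = 278 - 197 = 81 K
Q = 18 * 2.34 * 81
= 42.12 * 81
= 3411.72 kW

3411.72 kW


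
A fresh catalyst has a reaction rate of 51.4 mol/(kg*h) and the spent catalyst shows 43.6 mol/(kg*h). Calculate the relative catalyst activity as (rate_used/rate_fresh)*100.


Activity (%) = (rate_used / rate_fresh) * 100
rate_used = 43.6, rate_fresh = 51.4
= (43.6 / 51.4) * 100
= 0.8482 * 100 = 84.82

84.82 %


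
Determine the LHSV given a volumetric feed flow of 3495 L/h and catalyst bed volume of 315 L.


LHSV = volumetric feed rate / catalyst volume
= 3495 L/h / 315 L
= 11.10 h^-1

11.10 h^-1


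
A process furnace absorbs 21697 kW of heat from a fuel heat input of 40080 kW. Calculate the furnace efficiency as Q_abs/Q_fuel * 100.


Furnace efficiency = Q_absorbed / Q_fuel * 100
= 21697 / 40080 * 100 = 54.13

54.13 %


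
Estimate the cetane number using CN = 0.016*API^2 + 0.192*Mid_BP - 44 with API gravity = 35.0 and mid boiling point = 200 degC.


CN = 0.016 * 35.0^2 + 0.192 * 200 - 44
CN = 19.6 + 38.4 - 44 = 14

14


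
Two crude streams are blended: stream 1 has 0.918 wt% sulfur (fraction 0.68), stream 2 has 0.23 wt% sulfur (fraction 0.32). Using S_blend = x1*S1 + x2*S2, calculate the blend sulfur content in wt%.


Linear sulfur blending: S_blend = x1*S1 + x2*S2
Contribution 1: 0.68 * 0.918 = 0.62424 wt%
Contribution 2: 0.32 * 0.23 = 0.0736 wt%
S_blend = 0.62424 + 0.0736 = 0.69784

0.69784 wt%


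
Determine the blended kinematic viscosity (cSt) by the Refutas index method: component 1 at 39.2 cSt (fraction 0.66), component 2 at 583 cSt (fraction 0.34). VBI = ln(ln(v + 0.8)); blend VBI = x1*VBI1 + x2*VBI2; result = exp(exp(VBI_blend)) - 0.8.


Refutas method: VBN_i = 14.534*ln(ln(visc_i + 0.8)) + 10.975, blended linearly by mass fraction; since VBN is linear in VBI_i = ln(ln(visc_i + 0.8)) and the fractions sum to 1, blend VBI directly: visc = exp(exp(VBI_blend)) - 0.8
VBI_1 = ln(ln(39.2 + 0.8)) = 1.30532
VBI_2 = ln(ln(583 + 0.8)) = 1.85153
VBI_blend = 0.66 * 1.30532 + 0.34 * 1.85153 = 1.49103
visc_blend = exp(exp(1.49103)) - 0.8 = 84.12

84.12 cSt


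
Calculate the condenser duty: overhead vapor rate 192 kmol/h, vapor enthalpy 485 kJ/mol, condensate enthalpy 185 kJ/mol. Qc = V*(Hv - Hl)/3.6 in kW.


Qc = 192 * (485 - 185) / 3.6 = 192 * 300 / 3.6 = 16000

16000 kW


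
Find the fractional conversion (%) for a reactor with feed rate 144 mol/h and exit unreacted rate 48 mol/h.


X = (F_in - F_out) / F_in * 100
Moles reacted = 144 - 48 = 96
X = 96 / 144 * 100
= 0.6667 * 100
= 66.67 %

66.67 %


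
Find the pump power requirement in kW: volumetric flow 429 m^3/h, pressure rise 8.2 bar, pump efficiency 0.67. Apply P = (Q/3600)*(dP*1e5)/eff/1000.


Q = 429 / 3600 = 0.119167 m^3/s
P = 0.119167 * (8.2 * 1e5) / 0.67 / 1000 = 145.8

145.8 kW


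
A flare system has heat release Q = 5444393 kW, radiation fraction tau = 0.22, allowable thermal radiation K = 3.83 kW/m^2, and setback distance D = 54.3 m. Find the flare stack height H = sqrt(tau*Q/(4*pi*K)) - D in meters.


tau*Q/(4*pi*K) = 0.22 * 5444393 / (4 * pi * 3.83) = 24886.5
sqrt(24886.5) = 157.755
H = 157.755 - 54.3 = 103.5

103.5 m


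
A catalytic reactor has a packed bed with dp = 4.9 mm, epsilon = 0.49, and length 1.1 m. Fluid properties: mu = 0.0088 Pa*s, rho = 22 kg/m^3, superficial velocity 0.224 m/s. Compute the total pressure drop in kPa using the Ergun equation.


dp = 4.9 mm = 0.0049 m
Viscous term = 150*0.0088*0.224*(1-0.49)^2 / (0.0049^2*0.49^3) = 27225.9
Inertial term = 1.75*22*0.224^2*(1-0.49) / (0.0049*0.49^3) = 1709
dP/L = 27225.9 + 1709 = 28934.9 Pa/m
dP = 28934.9 * 1.1 / 1000 = 31.83 kPa

31.83 kPa


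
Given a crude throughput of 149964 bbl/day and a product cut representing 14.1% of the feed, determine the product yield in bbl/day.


Crude throughput = 149964 bbl/day
Fraction yield = 14.1%
yield = throughput * fraction / 100
yield = 149964 * 14.1 / 100 = 21144.924

21144.924 bbl/day


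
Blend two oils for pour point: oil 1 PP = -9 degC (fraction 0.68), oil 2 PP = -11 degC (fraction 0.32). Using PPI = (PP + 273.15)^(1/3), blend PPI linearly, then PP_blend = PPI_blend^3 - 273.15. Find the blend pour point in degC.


PPI_1 = (-9 + 273.15)^(1/3) = 6.416283
PPI_2 = (-11 + 273.15)^(1/3) = 6.400049
PPI_blend = 0.68 * 6.416283 + 0.32 * 6.400049 = 6.411088
PP_blend = 6.411088^3 - 273.15 = 263.5089 - 273.15 = -9.64

-9.64 degC


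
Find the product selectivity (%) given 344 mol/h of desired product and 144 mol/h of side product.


Selectivity = desired / (desired + undesired) * 100
Total products = 344 + 144 = 488 mol/h
S = 344 / 488 * 100
= 0.7049 * 100
= 70.49 %

70.49 %


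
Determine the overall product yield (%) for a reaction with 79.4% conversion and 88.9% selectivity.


Overall yield = conversion (%) * selectivity (%) / 100
Conversion = 79.4%, Selectivity = 88.9%
Y = 79.4 * 88.9 / 100
= 70.5866 %

70.5866 %


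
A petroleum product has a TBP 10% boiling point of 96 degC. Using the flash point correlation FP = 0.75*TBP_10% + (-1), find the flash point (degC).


FP = 0.75 * 96 + (-1) = 71

71 degC


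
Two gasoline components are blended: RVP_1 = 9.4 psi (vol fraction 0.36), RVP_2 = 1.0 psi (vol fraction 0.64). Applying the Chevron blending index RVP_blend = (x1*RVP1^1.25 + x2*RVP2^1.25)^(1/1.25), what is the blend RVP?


Chevron index: RVP_blend = (sum xi*RVPi^1.25)^(1/1.25)
RVP^1.25 terms: 0.36 * 9.4^1.25 + 0.64 * 1.0^1.25 = 6.56533
RVP_blend = 6.56533^(1/1.25) = 4.506

4.506 psi


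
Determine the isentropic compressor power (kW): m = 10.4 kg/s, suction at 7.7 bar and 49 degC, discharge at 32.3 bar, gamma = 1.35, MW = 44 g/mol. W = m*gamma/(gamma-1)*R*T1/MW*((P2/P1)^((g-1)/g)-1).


Isentropic work: W = m*(gamma/(gamma-1))*(R*T1/MW)*((P2/P1)^((gamma-1)/gamma) - 1)
T1 = 49 + 273.15 = 322.15 K
Pressure ratio = 32.3 / 7.7 = 4.19481
Exponent = (1.35 - 1)/1.35 = 0.259259
(P2/P1)^exp - 1 = 4.19481^0.259259 - 1 = 0.450253
W = 10.4 * 1.35 / 0.35 * 8.314 * 322.15 / 44 * 0.450253 = 1099

1099 kW


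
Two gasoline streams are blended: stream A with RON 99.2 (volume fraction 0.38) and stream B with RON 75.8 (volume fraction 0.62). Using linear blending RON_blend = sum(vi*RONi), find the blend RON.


Linear blending: RON_blend = sum(vi * RONi)
Contribution 1: 0.38 * 99.2 = 37.696
Contribution 2: 0.62 * 75.8 = 46.996
RON_blend = 37.696 + 46.996 = 84.692

84.692


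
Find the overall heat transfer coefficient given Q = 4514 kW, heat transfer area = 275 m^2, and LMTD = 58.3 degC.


From Q = U*A*LMTD, U = Q / (A * LMTD)
U = 4514 / (275 * 58.3) = 4514 / 16032.5 = 0.2816

0.2816 kW/(m^2*K)


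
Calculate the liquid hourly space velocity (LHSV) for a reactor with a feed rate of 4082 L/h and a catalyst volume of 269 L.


LHSV = volumetric feed rate / catalyst volume
= 4082 L/h / 269 L
= 15.17 h^-1

15.17 h^-1


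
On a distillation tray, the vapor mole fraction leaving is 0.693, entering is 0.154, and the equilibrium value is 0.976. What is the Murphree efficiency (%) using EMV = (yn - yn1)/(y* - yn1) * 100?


Murphree vapor efficiency: EMV = (y_n - y_(n-1)) / (y*_n - y_(n-1)) * 100
EMV = (0.693 - 0.154) / (0.976 - 0.154) * 100 = 0.539 / 0.822 * 100 = 65.57

65.57 %


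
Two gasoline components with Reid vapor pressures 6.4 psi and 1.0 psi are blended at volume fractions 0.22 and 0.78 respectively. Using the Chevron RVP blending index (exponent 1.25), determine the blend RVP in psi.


Chevron index: RVP_blend = (sum xi*RVPi^1.25)^(1/1.25)
RVP^1.25 terms: 0.22 * 6.4^1.25 + 0.78 * 1.0^1.25 = 3.01948
RVP_blend = 3.01948^(1/1.25) = 2.421

2.421 psi


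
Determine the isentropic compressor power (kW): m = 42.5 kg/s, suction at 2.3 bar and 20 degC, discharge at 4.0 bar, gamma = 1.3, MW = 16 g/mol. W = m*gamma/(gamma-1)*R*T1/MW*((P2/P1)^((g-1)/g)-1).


Isentropic work: W = m*(gamma/(gamma-1))*(R*T1/MW)*((P2/P1)^((gamma-1)/gamma) - 1)
T1 = 20 + 273.15 = 293.15 K
Pressure ratio = 4.0 / 2.3 = 1.73913
Exponent = (1.3 - 1)/1.3 = 0.230769
(P2/P1)^exp - 1 = 1.73913^0.230769 - 1 = 0.136217
W = 42.5 * 1.3 / 0.3 * 8.314 * 293.15 / 16 * 0.136217 = 3821

3821 kW


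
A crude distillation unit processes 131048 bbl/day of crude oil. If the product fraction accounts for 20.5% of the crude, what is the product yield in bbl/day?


Crude throughput = 131048 bbl/day
Fraction yield = 20.5%
yield = throughput * fraction / 100
yield = 131048 * 20.5 / 100 = 26864.84

26864.84 bbl/day


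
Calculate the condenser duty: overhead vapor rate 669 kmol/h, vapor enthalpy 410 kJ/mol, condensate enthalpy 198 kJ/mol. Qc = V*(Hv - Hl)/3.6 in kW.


Qc = 669 * (410 - 198) / 3.6 = 669 * 212 / 3.6 = 39400

39400 kW


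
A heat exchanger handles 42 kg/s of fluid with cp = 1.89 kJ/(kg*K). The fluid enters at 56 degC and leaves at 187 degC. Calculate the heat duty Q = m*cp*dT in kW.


Q = m_dot * cp * delta_T
delta_T = 187 - 56 = 131 K
Q = 42 * 1.89 * 131
= 79.38 * 131
= 10398.78 kW

10398.78 kW


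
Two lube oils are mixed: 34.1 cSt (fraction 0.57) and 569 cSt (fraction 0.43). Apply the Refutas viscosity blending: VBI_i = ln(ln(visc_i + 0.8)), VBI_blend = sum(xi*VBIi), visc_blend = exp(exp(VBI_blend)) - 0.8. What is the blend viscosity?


Refutas method: VBN_i = 14.534*ln(ln(visc_i + 0.8)) + 10.975, blended linearly by mass fraction; since VBN is linear in VBI_i = ln(ln(visc_i + 0.8)) and the fractions sum to 1, blend VBI directly: visc = exp(exp(VBI_blend)) - 0.8
VBI_1 = ln(ln(34.1 + 0.8)) = 1.26765
VBI_2 = ln(ln(569 + 0.8)) = 1.84771
VBI_blend = 0.57 * 1.26765 + 0.43 * 1.84771 = 1.51708
visc_blend = exp(exp(1.51708)) - 0.8 = 94.68

94.68 cSt


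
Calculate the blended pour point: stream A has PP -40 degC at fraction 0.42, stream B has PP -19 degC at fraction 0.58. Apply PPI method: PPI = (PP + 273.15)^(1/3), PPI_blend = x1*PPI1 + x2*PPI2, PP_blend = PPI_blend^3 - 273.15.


PPI_1 = (-40 + 273.15)^(1/3) = 6.15477
PPI_2 = (-19 + 273.15)^(1/3) = 6.334272
PPI_blend = 0.42 * 6.15477 + 0.58 * 6.334272 = 6.258881
PP_blend = 6.258881^3 - 273.15 = 245.1828 - 273.15 = -27.97

-27.97 degC


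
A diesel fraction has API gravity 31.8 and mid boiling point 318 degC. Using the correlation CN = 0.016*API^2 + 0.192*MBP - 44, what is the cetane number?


CN = 0.016 * 31.8^2 + 0.192 * 318 - 44
CN = 16.17984 + 61.056 - 44 = 33.23584

33.23584


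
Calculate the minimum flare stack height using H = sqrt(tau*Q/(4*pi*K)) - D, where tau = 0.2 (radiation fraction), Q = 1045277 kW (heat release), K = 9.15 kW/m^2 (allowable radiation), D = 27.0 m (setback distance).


tau*Q/(4*pi*K) = 0.2 * 1045277 / (4 * pi * 9.15) = 1818.15
sqrt(1818.15) = 42.6398
H = 42.6398 - 27.0 = 15.64

15.64 m


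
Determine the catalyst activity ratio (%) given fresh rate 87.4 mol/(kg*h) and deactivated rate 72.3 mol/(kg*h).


Activity (%) = (rate_used / rate_fresh) * 100
rate_used = 72.3, rate_fresh = 87.4
= (72.3 / 87.4) * 100
= 0.8272 * 100 = 82.72

82.72 %


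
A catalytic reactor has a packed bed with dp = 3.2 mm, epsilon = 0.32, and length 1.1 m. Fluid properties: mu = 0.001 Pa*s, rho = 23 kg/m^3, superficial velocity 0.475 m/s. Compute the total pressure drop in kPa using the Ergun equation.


dp = 3.2 mm = 0.0032 m
Viscous term = 150*0.001*0.475*(1-0.32)^2 / (0.0032^2*0.32^3) = 98186.7
Inertial term = 1.75*23*0.475^2*(1-0.32) / (0.0032*0.32^3) = 58892.8
dP/L = 98186.7 + 58892.8 = 157080 Pa/m
dP = 157080 * 1.1 / 1000 = 172.8 kPa

172.8 kPa


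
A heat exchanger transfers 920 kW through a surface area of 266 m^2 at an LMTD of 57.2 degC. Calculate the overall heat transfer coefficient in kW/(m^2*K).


From Q = U*A*LMTD, U = Q / (A * LMTD)
U = 920 / (266 * 57.2) = 920 / 15215.2 = 0.06047

0.06047 kW/(m^2*K)


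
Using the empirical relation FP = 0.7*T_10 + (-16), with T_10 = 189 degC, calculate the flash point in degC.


FP = 0.7 * 189 + (-16) = 116.3

116.3 degC


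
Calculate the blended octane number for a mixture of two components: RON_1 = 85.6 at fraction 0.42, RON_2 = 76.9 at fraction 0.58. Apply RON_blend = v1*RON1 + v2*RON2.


Linear blending: RON_blend = sum(vi * RONi)
Contribution 1: 0.42 * 85.6 = 35.952
Contribution 2: 0.58 * 76.9 = 44.602
RON_blend = 35.952 + 44.602 = 80.554

80.554


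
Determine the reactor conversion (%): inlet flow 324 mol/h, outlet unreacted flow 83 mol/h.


X = (F_in - F_out) / F_in * 100
Moles reacted = 324 - 83 = 241
X = 241 / 324 * 100
= 0.7438 * 100
= 74.38 %

74.38 %


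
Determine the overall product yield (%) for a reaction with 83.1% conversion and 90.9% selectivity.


Overall yield = conversion (%) * selectivity (%) / 100
Conversion = 83.1%, Selectivity = 90.9%
Y = 83.1 * 90.9 / 100
= 75.5379 %

75.5379 %


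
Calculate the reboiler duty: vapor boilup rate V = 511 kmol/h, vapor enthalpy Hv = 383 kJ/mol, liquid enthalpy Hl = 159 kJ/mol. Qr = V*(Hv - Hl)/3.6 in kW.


Qr = 511 * (383 - 159) / 3.6 = 511 * 224 / 3.6 = 31800

31800 kW


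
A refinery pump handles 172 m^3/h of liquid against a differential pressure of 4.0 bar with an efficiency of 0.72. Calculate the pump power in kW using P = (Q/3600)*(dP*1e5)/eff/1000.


Q = 172 / 3600 = 0.0477778 m^3/s
P = 0.0477778 * (4.0 * 1e5) / 0.72 / 1000 = 26.54

26.54 kW


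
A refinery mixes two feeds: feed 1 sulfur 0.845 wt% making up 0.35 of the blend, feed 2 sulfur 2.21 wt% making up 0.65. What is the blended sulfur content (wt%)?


Linear sulfur blending: S_blend = x1*S1 + x2*S2
Contribution 1: 0.35 * 0.845 = 0.29575 wt%
Contribution 2: 0.65 * 2.21 = 1.4365 wt%
S_blend = 0.29575 + 1.4365 = 1.73225

1.73225 wt%


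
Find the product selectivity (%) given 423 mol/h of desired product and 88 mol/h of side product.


Selectivity = desired / (desired + undesired) * 100
Total products = 423 + 88 = 511 mol/h
S = 423 / 511 * 100
= 0.8278 * 100
= 82.78 %

82.78 %


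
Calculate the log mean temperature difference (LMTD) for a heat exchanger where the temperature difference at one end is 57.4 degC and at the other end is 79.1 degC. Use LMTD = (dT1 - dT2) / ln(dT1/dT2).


LMTD = (dT1 - dT2) / ln(dT1/dT2)
= (57.4 - 79.1) / ln(57.4 / 79.1) = -21.7 / -0.320669 = 67.67

67.67 degC


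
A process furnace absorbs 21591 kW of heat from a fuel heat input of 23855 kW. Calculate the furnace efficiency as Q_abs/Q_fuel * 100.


Furnace efficiency = Q_absorbed / Q_fuel * 100
= 21591 / 23855 * 100 = 90.51

90.51 %


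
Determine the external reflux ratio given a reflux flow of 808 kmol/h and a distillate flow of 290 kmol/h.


Reflux ratio definition: R = L / D (liquid returned / distillate withdrawn)
L = 808 kmol/h, D = 290 kmol/h
R = 808 / 290 = 2.786

2.786


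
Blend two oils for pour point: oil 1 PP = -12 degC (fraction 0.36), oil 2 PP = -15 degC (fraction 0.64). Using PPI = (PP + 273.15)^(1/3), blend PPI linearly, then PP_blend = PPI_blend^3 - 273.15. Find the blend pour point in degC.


PPI_1 = (-12 + 273.15)^(1/3) = 6.391901
PPI_2 = (-15 + 273.15)^(1/3) = 6.36733
PPI_blend = 0.36 * 6.391901 + 0.64 * 6.36733 = 6.376176
PP_blend = 6.376176^3 - 273.15 = 259.2274 - 273.15 = -13.92

-13.92 degC


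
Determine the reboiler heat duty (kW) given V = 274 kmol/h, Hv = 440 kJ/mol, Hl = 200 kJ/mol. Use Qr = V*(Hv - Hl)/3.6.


Qr = 274 * (440 - 200) / 3.6 = 274 * 240 / 3.6 = 18270

18270 kW


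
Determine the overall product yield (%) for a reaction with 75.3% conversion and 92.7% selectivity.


Overall yield = conversion (%) * selectivity (%) / 100
Conversion = 75.3%, Selectivity = 92.7%
Y = 75.3 * 92.7 / 100
= 69.8031 %

69.8031 %


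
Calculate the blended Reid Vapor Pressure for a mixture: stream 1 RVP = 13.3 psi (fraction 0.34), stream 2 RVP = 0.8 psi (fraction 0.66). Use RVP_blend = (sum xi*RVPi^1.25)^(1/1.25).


Chevron index: RVP_blend = (sum xi*RVPi^1.25)^(1/1.25)
RVP^1.25 terms: 0.34 * 13.3^1.25 + 0.66 * 0.8^1.25 = 9.13497
RVP_blend = 9.13497^(1/1.25) = 5.869

5.869 psi


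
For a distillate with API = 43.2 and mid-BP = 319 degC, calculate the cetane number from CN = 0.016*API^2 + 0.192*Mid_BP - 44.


CN = 0.016 * 43.2^2 + 0.192 * 319 - 44
CN = 29.85984 + 61.248 - 44 = 47.10784

47.10784


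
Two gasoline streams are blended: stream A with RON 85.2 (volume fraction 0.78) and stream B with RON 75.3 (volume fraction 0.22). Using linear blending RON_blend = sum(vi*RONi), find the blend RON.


Linear blending: RON_blend = sum(vi * RONi)
Contribution 1: 0.78 * 85.2 = 66.456
Contribution 2: 0.22 * 75.3 = 16.566
RON_blend = 66.456 + 16.566 = 83.022

83.022


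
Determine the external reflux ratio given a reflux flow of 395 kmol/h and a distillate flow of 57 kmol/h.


Reflux ratio definition: R = L / D (liquid returned / distillate withdrawn)
L = 395 kmol/h, D = 57 kmol/h
R = 395 / 57 = 6.930

6.930


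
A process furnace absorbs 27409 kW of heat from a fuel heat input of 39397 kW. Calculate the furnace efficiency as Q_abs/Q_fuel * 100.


Furnace efficiency = Q_absorbed / Q_fuel * 100
= 27409 / 39397 * 100 = 69.57

69.57 %


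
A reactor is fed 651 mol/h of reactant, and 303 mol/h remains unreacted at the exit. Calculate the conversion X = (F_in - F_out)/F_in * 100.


X = (F_in - F_out) / F_in * 100
Moles reacted = 651 - 303 = 348
X = 348 / 651 * 100
= 0.5346 * 100
= 53.46 %

53.46 %


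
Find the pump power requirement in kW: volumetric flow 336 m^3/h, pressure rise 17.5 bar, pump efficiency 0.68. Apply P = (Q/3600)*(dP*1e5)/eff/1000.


Q = 336 / 3600 = 0.0933333 m^3/s
P = 0.0933333 * (17.5 * 1e5) / 0.68 / 1000 = 240.2

240.2 kW


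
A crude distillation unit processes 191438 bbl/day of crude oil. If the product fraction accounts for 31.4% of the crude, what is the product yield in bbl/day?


Crude throughput = 191438 bbl/day
Fraction yield = 31.4%
yield = throughput * fraction / 100
yield = 191438 * 31.4 / 100 = 60111.532

60111.532 bbl/day


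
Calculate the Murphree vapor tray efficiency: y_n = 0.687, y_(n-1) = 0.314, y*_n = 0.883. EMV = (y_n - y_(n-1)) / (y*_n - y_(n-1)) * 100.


Murphree vapor efficiency: EMV = (y_n - y_(n-1)) / (y*_n - y_(n-1)) * 100
EMV = (0.687 - 0.314) / (0.883 - 0.314) * 100 = 0.373 / 0.569 * 100 = 65.55

65.55 %


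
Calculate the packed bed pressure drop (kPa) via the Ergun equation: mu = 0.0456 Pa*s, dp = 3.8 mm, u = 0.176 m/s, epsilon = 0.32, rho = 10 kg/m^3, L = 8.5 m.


dp = 3.8 mm = 0.0038 m
Viscous term = 150*0.0456*0.176*(1-0.32)^2 / (0.0038^2*0.32^3) = 1176440
Inertial term = 1.75*10*0.176^2*(1-0.32) / (0.0038*0.32^3) = 2960.32
dP/L = 1176440 + 2960.32 = 1179400 Pa/m
dP = 1179400 * 8.5 / 1000 = 10020 kPa

10020 kPa


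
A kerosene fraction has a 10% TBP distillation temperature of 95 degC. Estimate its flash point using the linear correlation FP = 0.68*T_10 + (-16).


FP = 0.68 * 95 + (-16) = 48.6

48.6 degC


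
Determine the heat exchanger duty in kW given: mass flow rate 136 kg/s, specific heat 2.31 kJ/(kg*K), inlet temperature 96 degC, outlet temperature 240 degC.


Q = m_dot * cp * delta_T
delta_T = 240 - 96 = 144 K
Q = 136 * 2.31 * 144
= 314.16 * 144
= 45239.04 kW

45239.04 kW


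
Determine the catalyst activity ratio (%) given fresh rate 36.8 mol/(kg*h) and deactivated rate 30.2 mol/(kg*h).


Activity (%) = (rate_used / rate_fresh) * 100
rate_used = 30.2, rate_fresh = 36.8
= (30.2 / 36.8) * 100
= 0.8207 * 100 = 82.07

82.07 %


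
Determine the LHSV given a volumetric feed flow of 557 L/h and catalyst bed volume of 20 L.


LHSV = volumetric feed rate / catalyst volume
= 557 L/h / 20 L
= 27.85 h^-1

27.85 h^-1


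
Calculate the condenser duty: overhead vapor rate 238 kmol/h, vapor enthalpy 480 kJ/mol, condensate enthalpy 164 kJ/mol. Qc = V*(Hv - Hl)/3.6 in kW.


Qc = 238 * (480 - 164) / 3.6 = 238 * 316 / 3.6 = 20890

20890 kW


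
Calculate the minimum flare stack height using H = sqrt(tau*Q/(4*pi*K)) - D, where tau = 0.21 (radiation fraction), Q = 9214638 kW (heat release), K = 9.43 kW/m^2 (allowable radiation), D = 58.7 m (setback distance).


tau*Q/(4*pi*K) = 0.21 * 9214638 / (4 * pi * 9.43) = 16329.6
sqrt(16329.6) = 127.787
H = 127.787 - 58.7 = 69.09

69.09 m


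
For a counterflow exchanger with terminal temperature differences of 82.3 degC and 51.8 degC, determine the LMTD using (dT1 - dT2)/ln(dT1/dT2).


LMTD = (dT1 - dT2) / ln(dT1/dT2)
= (82.3 - 51.8) / ln(82.3 / 51.8) = 30.5 / 0.462981 = 65.88

65.88 degC


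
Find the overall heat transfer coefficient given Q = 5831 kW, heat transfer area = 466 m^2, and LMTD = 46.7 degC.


From Q = U*A*LMTD, U = Q / (A * LMTD)
U = 5831 / (466 * 46.7) = 5831 / 21762.2 = 0.2679

0.2679 kW/(m^2*K)


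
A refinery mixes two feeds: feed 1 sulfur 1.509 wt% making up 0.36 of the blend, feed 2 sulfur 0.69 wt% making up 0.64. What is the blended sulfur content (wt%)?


Linear sulfur blending: S_blend = x1*S1 + x2*S2
Contribution 1: 0.36 * 1.509 = 0.54324 wt%
Contribution 2: 0.64 * 0.69 = 0.4416 wt%
S_blend = 0.54324 + 0.4416 = 0.98484

0.98484 wt%


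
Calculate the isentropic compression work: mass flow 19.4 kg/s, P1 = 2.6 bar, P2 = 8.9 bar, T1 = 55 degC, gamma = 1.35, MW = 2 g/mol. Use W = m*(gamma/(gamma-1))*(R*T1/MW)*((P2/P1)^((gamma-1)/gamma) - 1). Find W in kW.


Isentropic work: W = m*(gamma/(gamma-1))*(R*T1/MW)*((P2/P1)^((gamma-1)/gamma) - 1)
T1 = 55 + 273.15 = 328.15 K
Pressure ratio = 8.9 / 2.6 = 3.42308
Exponent = (1.35 - 1)/1.35 = 0.259259
(P2/P1)^exp - 1 = 3.42308^0.259259 - 1 = 0.375791
W = 19.4 * 1.35 / 0.35 * 8.314 * 328.15 / 2 * 0.375791 = 38360

38360 kW


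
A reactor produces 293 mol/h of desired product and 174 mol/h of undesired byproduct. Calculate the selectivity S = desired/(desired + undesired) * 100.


Selectivity = desired / (desired + undesired) * 100
Total products = 293 + 174 = 467 mol/h
S = 293 / 467 * 100
= 0.6274 * 100
= 62.74 %

62.74 %


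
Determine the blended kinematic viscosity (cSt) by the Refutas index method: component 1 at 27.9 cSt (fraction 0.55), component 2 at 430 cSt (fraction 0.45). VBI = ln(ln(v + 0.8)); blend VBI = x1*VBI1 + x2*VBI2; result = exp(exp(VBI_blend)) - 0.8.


Refutas method: VBN_i = 14.534*ln(ln(visc_i + 0.8)) + 10.975, blended linearly by mass fraction; since VBN is linear in VBI_i = ln(ln(visc_i + 0.8)) and the fractions sum to 1, blend VBI directly: visc = exp(exp(VBI_blend)) - 0.8
VBI_1 = ln(ln(27.9 + 0.8)) = 1.21102
VBI_2 = ln(ln(430 + 0.8)) = 1.80264
VBI_blend = 0.55 * 1.21102 + 0.45 * 1.80264 = 1.47725
visc_blend = exp(exp(1.47725)) - 0.8 = 79.11

79.11 cSt


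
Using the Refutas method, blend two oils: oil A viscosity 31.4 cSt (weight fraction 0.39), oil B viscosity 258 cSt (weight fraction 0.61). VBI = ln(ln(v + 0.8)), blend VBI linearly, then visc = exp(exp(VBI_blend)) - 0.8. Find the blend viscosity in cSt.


Refutas method: VBN_i = 14.534*ln(ln(visc_i + 0.8)) + 10.975, blended linearly by mass fraction; since VBN is linear in VBI_i = ln(ln(visc_i + 0.8)) and the fractions sum to 1, blend VBI directly: visc = exp(exp(VBI_blend)) - 0.8
VBI_1 = ln(ln(31.4 + 0.8)) = 1.24472
VBI_2 = ln(ln(258 + 0.8)) = 1.71489
VBI_blend = 0.39 * 1.24472 + 0.61 * 1.71489 = 1.53152
visc_blend = exp(exp(1.53152)) - 0.8 = 101.2

101.2 cSt


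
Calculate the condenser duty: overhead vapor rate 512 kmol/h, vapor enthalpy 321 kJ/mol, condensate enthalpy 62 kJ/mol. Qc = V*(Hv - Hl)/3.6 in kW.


Qc = 512 * (321 - 62) / 3.6 = 512 * 259 / 3.6 = 36840

36840 kW


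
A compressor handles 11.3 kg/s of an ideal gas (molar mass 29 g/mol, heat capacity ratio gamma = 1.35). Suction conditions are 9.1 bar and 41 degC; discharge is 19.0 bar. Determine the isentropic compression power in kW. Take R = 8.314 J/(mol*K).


Isentropic work: W = m*(gamma/(gamma-1))*(R*T1/MW)*((P2/P1)^((gamma-1)/gamma) - 1)
T1 = 41 + 273.15 = 314.15 K
Pressure ratio = 19.0 / 9.1 = 2.08791
Exponent = (1.35 - 1)/1.35 = 0.259259
(P2/P1)^exp - 1 = 2.08791^0.259259 - 1 = 0.210286
W = 11.3 * 1.35 / 0.35 * 8.314 * 314.15 / 29 * 0.210286 = 825.5

825.5 kW


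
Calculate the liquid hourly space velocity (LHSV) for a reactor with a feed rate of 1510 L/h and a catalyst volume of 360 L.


LHSV = volumetric feed rate / catalyst volume
= 1510 L/h / 360 L
= 4.194 h^-1

4.194 h^-1
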